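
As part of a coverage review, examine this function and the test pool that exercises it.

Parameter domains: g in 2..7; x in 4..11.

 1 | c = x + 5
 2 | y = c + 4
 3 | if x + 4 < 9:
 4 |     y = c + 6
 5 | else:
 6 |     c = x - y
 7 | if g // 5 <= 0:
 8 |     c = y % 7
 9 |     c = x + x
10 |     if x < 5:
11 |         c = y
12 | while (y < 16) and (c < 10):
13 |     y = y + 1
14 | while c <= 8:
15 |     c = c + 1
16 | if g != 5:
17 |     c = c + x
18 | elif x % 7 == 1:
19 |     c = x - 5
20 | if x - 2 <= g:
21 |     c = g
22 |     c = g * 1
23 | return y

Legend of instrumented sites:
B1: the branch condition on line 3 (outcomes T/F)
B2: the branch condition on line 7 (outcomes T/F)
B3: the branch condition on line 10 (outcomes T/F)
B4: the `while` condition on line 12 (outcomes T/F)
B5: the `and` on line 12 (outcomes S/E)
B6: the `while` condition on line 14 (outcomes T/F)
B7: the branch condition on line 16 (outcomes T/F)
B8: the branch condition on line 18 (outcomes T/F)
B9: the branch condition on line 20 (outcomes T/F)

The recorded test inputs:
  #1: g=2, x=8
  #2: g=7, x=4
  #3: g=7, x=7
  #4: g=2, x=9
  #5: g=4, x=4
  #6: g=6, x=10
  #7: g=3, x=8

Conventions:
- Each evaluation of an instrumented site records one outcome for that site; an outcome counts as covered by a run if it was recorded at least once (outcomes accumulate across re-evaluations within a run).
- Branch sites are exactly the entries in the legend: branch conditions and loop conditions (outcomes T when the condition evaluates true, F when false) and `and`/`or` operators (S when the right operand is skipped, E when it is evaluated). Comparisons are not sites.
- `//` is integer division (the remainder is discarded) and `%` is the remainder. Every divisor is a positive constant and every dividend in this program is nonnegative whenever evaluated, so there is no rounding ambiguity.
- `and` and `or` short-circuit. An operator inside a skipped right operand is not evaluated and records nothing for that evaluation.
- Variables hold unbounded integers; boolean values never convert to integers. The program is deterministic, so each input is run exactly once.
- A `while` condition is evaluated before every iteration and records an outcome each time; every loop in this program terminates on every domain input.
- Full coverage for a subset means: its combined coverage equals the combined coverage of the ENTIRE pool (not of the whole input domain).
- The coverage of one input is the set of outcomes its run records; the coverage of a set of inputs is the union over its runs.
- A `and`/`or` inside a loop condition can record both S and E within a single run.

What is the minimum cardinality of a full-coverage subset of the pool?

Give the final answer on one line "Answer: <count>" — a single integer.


#1 (g=2, x=8) -> B1->F, B2->T, B3->F, B5->S, B4->F, B6->F, B7->T, B9->F; covered: B1=F, B2=T, B3=F, B4=F, B5=S, B6=F, B7=T, B9=F
#2 (g=7, x=4) -> B1->T, B2->F, B5->E, B4->T, B5->S, B4->F, B6->F, B7->T, B9->T; covered: B1=T, B2=F, B4=T, B4=F, B5=S, B5=E, B6=F, B7=T, B9=T
#3 (g=7, x=7) -> B1->F, B2->F, B5->S, B4->F, B6->T, B6->T, B6->T, B6->T, B6->T, B6->T, B6->T, B6->T, B6->T, B6->T, ...; covered: B1=F, B2=F, B4=F, B5=S, B6=T, B6=F, B7=T, B9=T
#4 (g=2, x=9) -> B1->F, B2->T, B3->F, B5->S, B4->F, B6->F, B7->T, B9->F; covered: B1=F, B2=T, B3=F, B4=F, B5=S, B6=F, B7=T, B9=F
#5 (g=4, x=4) -> B1->T, B2->T, B3->T, B5->E, B4->F, B6->F, B7->T, B9->T; covered: B1=T, B2=T, B3=T, B4=F, B5=E, B6=F, B7=T, B9=T
#6 (g=6, x=10) -> B1->F, B2->F, B5->S, B4->F, B6->T, B6->T, B6->T, B6->T, B6->T, B6->T, B6->T, B6->T, B6->T, B6->T, ...; covered: B1=F, B2=F, B4=F, B5=S, B6=T, B6=F, B7=T, B9=F
#7 (g=3, x=8) -> B1->F, B2->T, B3->F, B5->S, B4->F, B6->F, B7->T, B9->F; covered: B1=F, B2=T, B3=F, B4=F, B5=S, B6=F, B7=T, B9=F
the full pool covers 15 outcomes: B1=T, B1=F, B2=T, B2=F, B3=T, B3=F, B4=T, B4=F, B5=S, B5=E, B6=T, B6=F, B7=T, B9=T, B9=F
size 1 is not enough: best union over all size-1 subsets is 9/15
size 2 is not enough: best union over all size-2 subsets is 13/15
size 3 is not enough: best union over all size-3 subsets is 14/15
size 4: inputs {1, 2, 3, 5} cover all 15 outcomes, and no lexicographically smaller subset of this size does
Answer: 4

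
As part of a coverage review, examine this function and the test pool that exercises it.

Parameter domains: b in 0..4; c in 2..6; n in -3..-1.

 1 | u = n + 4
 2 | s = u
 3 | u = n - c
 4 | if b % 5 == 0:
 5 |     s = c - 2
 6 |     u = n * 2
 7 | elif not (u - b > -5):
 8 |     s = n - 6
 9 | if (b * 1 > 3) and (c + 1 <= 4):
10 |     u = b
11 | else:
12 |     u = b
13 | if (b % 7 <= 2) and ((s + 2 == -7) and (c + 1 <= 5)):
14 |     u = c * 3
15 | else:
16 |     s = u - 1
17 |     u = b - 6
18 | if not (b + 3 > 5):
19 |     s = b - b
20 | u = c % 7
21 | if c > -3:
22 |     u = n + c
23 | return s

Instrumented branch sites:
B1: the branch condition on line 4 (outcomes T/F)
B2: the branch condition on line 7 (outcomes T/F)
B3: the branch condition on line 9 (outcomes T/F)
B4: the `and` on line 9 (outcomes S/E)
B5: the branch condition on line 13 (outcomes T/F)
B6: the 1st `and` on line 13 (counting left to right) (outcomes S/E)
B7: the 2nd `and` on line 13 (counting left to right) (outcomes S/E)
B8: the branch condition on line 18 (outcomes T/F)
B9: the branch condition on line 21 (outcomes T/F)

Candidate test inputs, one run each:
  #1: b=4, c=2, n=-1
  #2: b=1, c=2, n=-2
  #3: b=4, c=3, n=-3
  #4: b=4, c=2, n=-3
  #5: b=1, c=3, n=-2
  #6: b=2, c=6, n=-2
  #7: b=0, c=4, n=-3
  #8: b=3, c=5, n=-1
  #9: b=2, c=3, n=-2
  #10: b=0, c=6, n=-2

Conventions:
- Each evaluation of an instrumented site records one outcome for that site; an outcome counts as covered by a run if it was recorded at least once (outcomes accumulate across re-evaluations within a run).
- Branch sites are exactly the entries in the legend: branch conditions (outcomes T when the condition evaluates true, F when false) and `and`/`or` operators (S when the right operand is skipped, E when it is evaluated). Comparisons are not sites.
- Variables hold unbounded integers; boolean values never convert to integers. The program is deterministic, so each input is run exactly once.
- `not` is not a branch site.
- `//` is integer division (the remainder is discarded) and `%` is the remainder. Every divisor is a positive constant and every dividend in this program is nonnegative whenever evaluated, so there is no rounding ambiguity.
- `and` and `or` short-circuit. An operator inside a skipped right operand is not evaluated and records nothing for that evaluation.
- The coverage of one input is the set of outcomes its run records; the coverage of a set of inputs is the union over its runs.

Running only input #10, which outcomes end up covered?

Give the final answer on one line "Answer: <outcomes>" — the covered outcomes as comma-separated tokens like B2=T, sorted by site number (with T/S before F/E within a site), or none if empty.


Running input #10 (b=0, c=6, n=-2), event by event:
  B1->T, B4->S, B3->F, B6->E, B7->S, B5->F, B8->T, B9->T
collecting distinct outcomes: B1=T, B3=F, B4=S, B5=F, B6=E, B7=S, B8=T, B9=T
Answer: B1=T, B3=F, B4=S, B5=F, B6=E, B7=S, B8=T, B9=T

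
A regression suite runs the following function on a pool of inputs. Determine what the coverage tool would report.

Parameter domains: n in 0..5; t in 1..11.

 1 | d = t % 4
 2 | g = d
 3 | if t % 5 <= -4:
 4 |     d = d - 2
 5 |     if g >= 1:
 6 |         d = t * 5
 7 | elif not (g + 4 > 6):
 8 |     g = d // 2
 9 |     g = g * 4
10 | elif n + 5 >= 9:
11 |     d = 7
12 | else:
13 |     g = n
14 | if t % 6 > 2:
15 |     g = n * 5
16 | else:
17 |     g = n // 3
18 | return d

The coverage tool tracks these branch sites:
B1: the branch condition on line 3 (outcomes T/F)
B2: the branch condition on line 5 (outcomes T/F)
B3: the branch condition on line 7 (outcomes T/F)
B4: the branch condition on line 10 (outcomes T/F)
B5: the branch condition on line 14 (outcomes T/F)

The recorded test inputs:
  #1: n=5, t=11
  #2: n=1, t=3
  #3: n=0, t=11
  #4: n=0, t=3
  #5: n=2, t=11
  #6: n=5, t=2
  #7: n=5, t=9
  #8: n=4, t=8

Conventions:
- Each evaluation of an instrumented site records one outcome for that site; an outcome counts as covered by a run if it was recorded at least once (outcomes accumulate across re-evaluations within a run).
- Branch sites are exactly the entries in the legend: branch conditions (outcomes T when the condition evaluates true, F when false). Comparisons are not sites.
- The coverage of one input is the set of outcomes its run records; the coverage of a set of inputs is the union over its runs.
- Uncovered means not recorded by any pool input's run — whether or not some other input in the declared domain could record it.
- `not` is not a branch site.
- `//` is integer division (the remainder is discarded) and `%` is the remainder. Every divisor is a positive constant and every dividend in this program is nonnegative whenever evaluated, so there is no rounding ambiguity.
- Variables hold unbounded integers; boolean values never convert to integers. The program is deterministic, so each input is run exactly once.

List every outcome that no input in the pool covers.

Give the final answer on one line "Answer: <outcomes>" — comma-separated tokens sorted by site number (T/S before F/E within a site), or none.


#1 (n=5, t=11) -> B1->F, B3->F, B4->T, B5->T; covered: B1=F, B3=F, B4=T, B5=T
#2 (n=1, t=3) -> B1->F, B3->F, B4->F, B5->T; covered: B1=F, B3=F, B4=F, B5=T
#3 (n=0, t=11) -> B1->F, B3->F, B4->F, B5->T; covered: B1=F, B3=F, B4=F, B5=T
#4 (n=0, t=3) -> B1->F, B3->F, B4->F, B5->T; covered: B1=F, B3=F, B4=F, B5=T
#5 (n=2, t=11) -> B1->F, B3->F, B4->F, B5->T; covered: B1=F, B3=F, B4=F, B5=T
#6 (n=5, t=2) -> B1->F, B3->T, B5->F; covered: B1=F, B3=T, B5=F
#7 (n=5, t=9) -> B1->F, B3->T, B5->T; covered: B1=F, B3=T, B5=T
#8 (n=4, t=8) -> B1->F, B3->T, B5->F; covered: B1=F, B3=T, B5=F
union over the pool: B1=F, B3=T, B3=F, B4=T, B4=F, B5=T, B5=F
uncovered (3 of 10): B1=T, B2=T, B2=F
Answer: B1=T, B2=T, B2=F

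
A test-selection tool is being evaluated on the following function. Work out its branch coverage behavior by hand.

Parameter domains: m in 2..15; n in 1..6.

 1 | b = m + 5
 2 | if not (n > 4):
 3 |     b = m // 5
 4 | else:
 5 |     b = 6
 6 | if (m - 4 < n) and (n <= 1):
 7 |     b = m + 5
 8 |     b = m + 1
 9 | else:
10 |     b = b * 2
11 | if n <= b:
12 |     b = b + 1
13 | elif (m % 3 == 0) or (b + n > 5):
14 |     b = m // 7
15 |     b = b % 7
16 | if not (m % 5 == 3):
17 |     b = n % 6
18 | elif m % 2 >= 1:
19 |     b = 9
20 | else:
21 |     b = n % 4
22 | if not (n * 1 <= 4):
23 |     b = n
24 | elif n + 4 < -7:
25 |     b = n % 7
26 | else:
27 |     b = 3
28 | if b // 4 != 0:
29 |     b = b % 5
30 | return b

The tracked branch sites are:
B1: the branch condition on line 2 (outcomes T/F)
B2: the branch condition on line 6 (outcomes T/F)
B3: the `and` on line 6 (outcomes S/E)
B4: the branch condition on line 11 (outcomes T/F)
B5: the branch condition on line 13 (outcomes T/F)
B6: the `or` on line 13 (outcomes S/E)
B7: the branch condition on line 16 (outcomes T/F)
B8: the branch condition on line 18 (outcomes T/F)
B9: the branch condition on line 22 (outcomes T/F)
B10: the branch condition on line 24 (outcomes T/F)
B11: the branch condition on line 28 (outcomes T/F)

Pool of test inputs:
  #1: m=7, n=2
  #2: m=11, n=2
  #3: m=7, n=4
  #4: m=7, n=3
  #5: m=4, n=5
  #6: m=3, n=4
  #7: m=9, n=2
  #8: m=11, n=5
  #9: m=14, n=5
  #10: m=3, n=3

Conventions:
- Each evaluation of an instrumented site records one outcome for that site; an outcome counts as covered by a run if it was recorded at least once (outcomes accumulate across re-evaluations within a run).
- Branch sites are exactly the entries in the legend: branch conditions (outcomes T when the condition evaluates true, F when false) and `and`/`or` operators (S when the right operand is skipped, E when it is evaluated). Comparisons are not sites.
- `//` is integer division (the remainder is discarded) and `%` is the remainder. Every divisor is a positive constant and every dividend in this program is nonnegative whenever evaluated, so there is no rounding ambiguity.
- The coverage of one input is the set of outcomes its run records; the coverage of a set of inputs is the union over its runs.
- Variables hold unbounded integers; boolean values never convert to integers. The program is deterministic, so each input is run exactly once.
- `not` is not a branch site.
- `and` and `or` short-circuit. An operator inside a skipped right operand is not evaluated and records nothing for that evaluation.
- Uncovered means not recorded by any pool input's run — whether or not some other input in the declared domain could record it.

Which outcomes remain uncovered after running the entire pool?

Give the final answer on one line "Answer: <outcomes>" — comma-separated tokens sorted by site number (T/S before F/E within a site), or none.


test 1 (m=7, n=2) fires B1->T, B3->S, B2->F, B4->T, B7->T, B9->F, B10->F, B11->F; hits B1=T, B2=F, B3=S, B4=T, B7=T, B9=F, B10=F, B11=F
test 2 (m=11, n=2) fires B1->T, B3->S, B2->F, B4->T, B7->T, B9->F, B10->F, B11->F; hits B1=T, B2=F, B3=S, B4=T, B7=T, B9=F, B10=F, B11=F
test 3 (m=7, n=4) fires B1->T, B3->E, B2->F, B4->F, B6->E, B5->T, B7->T, B9->F, B10->F, B11->F; hits B1=T, B2=F, B3=E, B4=F, B5=T, B6=E, B7=T, B9=F, B10=F, B11=F
test 4 (m=7, n=3) fires B1->T, B3->S, B2->F, B4->F, B6->E, B5->F, B7->T, B9->F, B10->F, B11->F; hits B1=T, B2=F, B3=S, B4=F, B5=F, B6=E, B7=T, B9=F, B10=F, B11=F
test 5 (m=4, n=5) fires B1->F, B3->E, B2->F, B4->T, B7->T, B9->T, B11->T; hits B1=F, B2=F, B3=E, B4=T, B7=T, B9=T, B11=T
test 6 (m=3, n=4) fires B1->T, B3->E, B2->F, B4->F, B6->S, B5->T, B7->F, B8->T, B9->F, B10->F, B11->F; hits B1=T, B2=F, B3=E, B4=F, B5=T, B6=S, B7=F, B8=T, B9=F, B10=F, B11=F
test 7 (m=9, n=2) fires B1->T, B3->S, B2->F, B4->T, B7->T, B9->F, B10->F, B11->F; hits B1=T, B2=F, B3=S, B4=T, B7=T, B9=F, B10=F, B11=F
test 8 (m=11, n=5) fires B1->F, B3->S, B2->F, B4->T, B7->T, B9->T, B11->T; hits B1=F, B2=F, B3=S, B4=T, B7=T, B9=T, B11=T
test 9 (m=14, n=5) fires B1->F, B3->S, B2->F, B4->T, B7->T, B9->T, B11->T; hits B1=F, B2=F, B3=S, B4=T, B7=T, B9=T, B11=T
test 10 (m=3, n=3) fires B1->T, B3->E, B2->F, B4->F, B6->S, B5->T, B7->F, B8->T, B9->F, B10->F, B11->F; hits B1=T, B2=F, B3=E, B4=F, B5=T, B6=S, B7=F, B8=T, B9=F, B10=F, B11=F
union over the pool: B1=T, B1=F, B2=F, B3=S, B3=E, B4=T, B4=F, B5=T, B5=F, B6=S, B6=E, B7=T, B7=F, B8=T, B9=T, B9=F, B10=F, B11=T, B11=F
uncovered (3 of 22): B2=T, B8=F, B10=T
Answer: B2=T, B8=F, B10=T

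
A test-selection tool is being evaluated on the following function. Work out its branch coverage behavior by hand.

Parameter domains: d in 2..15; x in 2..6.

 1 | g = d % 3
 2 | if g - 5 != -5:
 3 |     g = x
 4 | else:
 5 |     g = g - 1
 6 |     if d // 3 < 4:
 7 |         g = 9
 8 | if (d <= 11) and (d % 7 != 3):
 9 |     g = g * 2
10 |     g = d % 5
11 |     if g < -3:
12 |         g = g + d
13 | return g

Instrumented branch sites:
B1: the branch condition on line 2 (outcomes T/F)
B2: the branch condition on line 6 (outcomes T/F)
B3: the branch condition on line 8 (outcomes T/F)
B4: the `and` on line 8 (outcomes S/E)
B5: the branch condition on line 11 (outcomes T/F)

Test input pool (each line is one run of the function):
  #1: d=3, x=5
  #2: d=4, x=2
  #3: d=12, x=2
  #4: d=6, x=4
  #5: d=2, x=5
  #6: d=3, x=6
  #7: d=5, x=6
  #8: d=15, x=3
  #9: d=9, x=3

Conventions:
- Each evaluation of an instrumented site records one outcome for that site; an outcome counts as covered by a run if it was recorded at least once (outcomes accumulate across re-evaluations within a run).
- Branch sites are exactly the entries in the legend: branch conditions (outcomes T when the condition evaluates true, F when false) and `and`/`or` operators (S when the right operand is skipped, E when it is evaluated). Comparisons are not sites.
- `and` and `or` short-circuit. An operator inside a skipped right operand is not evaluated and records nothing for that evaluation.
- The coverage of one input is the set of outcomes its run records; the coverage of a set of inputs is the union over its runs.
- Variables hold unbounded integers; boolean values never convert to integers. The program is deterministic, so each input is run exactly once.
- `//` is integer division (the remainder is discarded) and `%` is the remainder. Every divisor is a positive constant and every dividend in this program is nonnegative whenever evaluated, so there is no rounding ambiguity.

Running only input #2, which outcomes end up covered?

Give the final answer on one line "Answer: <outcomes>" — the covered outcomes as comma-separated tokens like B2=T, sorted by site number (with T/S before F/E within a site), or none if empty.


Running input #2 (d=4, x=2), event by event:
  B1->T, B4->E, B3->T, B5->F
collecting distinct outcomes: B1=T, B3=T, B4=E, B5=F
Answer: B1=T, B3=T, B4=E, B5=F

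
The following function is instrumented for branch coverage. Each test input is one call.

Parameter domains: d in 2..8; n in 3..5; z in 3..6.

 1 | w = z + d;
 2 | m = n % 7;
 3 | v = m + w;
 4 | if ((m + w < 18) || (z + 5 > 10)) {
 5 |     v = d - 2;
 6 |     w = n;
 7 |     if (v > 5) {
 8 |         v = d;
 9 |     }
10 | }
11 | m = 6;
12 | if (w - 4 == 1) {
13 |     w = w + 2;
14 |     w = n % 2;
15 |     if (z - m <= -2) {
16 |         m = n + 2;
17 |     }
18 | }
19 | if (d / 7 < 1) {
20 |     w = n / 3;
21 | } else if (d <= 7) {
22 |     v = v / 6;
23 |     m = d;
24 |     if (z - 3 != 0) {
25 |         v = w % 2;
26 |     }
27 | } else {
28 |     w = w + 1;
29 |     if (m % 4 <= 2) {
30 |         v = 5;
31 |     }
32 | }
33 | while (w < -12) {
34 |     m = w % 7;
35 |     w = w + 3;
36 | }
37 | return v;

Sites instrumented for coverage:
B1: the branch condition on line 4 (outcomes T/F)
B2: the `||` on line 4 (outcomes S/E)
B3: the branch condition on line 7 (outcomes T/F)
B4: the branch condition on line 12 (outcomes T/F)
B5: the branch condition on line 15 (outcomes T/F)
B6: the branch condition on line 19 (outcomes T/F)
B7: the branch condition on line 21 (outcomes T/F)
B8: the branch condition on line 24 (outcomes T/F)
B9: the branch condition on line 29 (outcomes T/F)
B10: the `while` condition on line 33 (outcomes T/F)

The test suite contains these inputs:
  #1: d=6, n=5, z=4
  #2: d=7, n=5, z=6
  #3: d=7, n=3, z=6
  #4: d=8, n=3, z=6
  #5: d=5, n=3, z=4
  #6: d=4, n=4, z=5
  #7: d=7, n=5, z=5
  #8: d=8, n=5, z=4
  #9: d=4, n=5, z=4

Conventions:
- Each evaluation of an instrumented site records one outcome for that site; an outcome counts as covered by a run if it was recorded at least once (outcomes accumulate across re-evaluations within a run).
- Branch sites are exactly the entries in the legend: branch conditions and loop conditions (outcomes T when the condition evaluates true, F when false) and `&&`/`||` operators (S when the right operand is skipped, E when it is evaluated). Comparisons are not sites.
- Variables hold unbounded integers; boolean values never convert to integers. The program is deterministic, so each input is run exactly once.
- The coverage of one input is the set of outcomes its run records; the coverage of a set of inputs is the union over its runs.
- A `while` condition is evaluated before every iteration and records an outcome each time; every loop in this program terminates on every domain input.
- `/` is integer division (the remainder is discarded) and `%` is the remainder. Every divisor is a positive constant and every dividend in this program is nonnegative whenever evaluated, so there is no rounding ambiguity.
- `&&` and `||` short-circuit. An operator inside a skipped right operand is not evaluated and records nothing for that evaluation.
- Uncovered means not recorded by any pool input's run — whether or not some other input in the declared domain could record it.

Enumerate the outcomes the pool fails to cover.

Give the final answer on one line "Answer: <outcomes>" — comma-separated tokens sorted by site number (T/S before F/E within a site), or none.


input #1, d=6, n=5, z=4: events B2->S, B1->T, B3->F, B4->T, B5->T, B6->T, B10->F; outcomes B1=T, B2=S, B3=F, B4=T, B5=T, B6=T, B10=F
input #2, d=7, n=5, z=6: events B2->E, B1->T, B3->F, B4->T, B5->F, B6->F, B7->T, B8->T, B10->F; outcomes B1=T, B2=E, B3=F, B4=T, B5=F, B6=F, B7=T, B8=T, B10=F
input #3, d=7, n=3, z=6: events B2->S, B1->T, B3->F, B4->F, B6->F, B7->T, B8->T, B10->F; outcomes B1=T, B2=S, B3=F, B4=F, B6=F, B7=T, B8=T, B10=F
input #4, d=8, n=3, z=6: events B2->S, B1->T, B3->T, B4->F, B6->F, B7->F, B9->T, B10->F; outcomes B1=T, B2=S, B3=T, B4=F, B6=F, B7=F, B9=T, B10=F
input #5, d=5, n=3, z=4: events B2->S, B1->T, B3->F, B4->F, B6->T, B10->F; outcomes B1=T, B2=S, B3=F, B4=F, B6=T, B10=F
input #6, d=4, n=4, z=5: events B2->S, B1->T, B3->F, B4->F, B6->T, B10->F; outcomes B1=T, B2=S, B3=F, B4=F, B6=T, B10=F
input #7, d=7, n=5, z=5: events B2->S, B1->T, B3->F, B4->T, B5->F, B6->F, B7->T, B8->T, B10->F; outcomes B1=T, B2=S, B3=F, B4=T, B5=F, B6=F, B7=T, B8=T, B10=F
input #8, d=8, n=5, z=4: events B2->S, B1->T, B3->T, B4->T, B5->T, B6->F, B7->F, B9->F, B10->F; outcomes B1=T, B2=S, B3=T, B4=T, B5=T, B6=F, B7=F, B9=F, B10=F
input #9, d=4, n=5, z=4: events B2->S, B1->T, B3->F, B4->T, B5->T, B6->T, B10->F; outcomes B1=T, B2=S, B3=F, B4=T, B5=T, B6=T, B10=F
union over the pool: B1=T, B2=S, B2=E, B3=T, B3=F, B4=T, B4=F, B5=T, B5=F, B6=T, B6=F, B7=T, B7=F, B8=T, B9=T, B9=F, B10=F
uncovered (3 of 20): B1=F, B8=F, B10=T
Answer: B1=F, B8=F, B10=T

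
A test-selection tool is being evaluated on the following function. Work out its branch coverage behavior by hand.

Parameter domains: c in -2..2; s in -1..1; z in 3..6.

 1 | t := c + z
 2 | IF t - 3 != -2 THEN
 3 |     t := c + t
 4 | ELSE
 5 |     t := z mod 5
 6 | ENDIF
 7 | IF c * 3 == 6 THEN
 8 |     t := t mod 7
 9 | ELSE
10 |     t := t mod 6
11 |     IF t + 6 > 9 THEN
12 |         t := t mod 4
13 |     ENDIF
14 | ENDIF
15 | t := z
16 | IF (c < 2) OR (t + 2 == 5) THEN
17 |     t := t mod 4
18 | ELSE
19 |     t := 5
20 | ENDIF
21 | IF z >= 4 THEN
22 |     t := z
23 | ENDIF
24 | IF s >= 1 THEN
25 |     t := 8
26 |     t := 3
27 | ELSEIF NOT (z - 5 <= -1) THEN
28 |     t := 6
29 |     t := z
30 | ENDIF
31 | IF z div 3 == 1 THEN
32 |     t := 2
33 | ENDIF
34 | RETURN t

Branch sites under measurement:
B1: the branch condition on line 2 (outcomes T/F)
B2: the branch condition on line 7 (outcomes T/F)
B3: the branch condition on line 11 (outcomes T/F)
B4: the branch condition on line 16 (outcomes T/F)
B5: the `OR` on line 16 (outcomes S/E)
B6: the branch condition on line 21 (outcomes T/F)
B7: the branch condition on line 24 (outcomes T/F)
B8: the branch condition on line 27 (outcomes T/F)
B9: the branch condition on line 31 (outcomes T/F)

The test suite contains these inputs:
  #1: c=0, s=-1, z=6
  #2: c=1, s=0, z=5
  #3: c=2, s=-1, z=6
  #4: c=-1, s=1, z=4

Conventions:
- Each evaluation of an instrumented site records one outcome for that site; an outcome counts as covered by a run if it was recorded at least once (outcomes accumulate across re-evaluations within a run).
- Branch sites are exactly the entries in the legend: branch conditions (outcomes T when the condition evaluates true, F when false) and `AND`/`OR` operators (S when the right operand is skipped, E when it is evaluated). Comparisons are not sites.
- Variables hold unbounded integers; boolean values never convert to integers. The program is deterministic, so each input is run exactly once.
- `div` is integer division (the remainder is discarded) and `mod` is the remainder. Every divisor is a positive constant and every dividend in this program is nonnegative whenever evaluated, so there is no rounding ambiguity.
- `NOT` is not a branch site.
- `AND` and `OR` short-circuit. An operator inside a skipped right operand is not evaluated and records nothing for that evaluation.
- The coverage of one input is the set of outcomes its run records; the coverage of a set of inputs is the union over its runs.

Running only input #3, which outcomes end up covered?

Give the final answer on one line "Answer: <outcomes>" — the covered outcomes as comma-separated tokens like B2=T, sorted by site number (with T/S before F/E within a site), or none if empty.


Event log for input #3 (c=2, s=-1, z=6):
  B1->T, B2->T, B5->E, B4->F, B6->T, B7->F, B8->T, B9->F
deduplicating events, the covered set is: B1=T, B2=T, B4=F, B5=E, B6=T, B7=F, B8=T, B9=F
Answer: B1=T, B2=T, B4=F, B5=E, B6=T, B7=F, B8=T, B9=F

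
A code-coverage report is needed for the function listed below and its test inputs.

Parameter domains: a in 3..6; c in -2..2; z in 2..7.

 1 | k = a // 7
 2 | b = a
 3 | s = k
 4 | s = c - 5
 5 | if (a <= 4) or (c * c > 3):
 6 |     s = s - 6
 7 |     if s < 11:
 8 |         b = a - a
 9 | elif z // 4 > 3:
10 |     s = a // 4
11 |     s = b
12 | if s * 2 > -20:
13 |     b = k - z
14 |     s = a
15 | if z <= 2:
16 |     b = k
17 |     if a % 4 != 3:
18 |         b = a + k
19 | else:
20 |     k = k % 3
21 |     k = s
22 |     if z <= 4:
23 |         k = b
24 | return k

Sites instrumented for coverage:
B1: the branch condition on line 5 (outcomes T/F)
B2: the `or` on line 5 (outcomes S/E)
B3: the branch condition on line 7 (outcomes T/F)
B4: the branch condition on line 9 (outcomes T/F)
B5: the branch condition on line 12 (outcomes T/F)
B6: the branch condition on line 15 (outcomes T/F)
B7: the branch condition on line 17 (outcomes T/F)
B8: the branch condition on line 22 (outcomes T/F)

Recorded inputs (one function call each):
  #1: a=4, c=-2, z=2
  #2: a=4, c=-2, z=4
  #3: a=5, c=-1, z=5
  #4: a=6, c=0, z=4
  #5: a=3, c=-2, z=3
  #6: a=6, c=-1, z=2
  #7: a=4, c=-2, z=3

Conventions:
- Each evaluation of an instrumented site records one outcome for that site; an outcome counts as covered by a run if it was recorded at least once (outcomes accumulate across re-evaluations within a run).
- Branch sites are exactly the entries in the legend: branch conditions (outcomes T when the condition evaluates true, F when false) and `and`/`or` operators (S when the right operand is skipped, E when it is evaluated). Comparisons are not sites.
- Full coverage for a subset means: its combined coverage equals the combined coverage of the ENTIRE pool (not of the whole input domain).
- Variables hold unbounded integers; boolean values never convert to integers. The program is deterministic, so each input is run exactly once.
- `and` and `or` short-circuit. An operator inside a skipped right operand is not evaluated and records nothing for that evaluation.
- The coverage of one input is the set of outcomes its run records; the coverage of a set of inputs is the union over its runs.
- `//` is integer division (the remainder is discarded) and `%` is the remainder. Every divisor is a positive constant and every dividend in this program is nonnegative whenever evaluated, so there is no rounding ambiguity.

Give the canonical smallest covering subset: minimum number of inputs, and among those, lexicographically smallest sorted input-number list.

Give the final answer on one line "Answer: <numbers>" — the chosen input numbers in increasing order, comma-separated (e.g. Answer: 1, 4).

#1 (a=4, c=-2, z=2) -> covered: B1=T, B2=S, B3=T, B5=F, B6=T, B7=T
#2 (a=4, c=-2, z=4) -> covered: B1=T, B2=S, B3=T, B5=F, B6=F, B8=T
#3 (a=5, c=-1, z=5) -> covered: B1=F, B2=E, B4=F, B5=T, B6=F, B8=F
#4 (a=6, c=0, z=4) -> covered: B1=F, B2=E, B4=F, B5=T, B6=F, B8=T
#5 (a=3, c=-2, z=3) -> covered: B1=T, B2=S, B3=T, B5=F, B6=F, B8=T
#6 (a=6, c=-1, z=2) -> covered: B1=F, B2=E, B4=F, B5=T, B6=T, B7=T
#7 (a=4, c=-2, z=3) -> covered: B1=T, B2=S, B3=T, B5=F, B6=F, B8=T
together the pool reaches 13 outcomes: B1=T, B1=F, B2=S, B2=E, B3=T, B4=F, B5=T, B5=F, B6=T, B6=F, B7=T, B8=T, B8=F
checked all size-1 subsets: none covers 13 outcomes (max 6/13)
checked all size-2 subsets: none covers 13 outcomes (max 12/13)
size 3: inputs {1, 2, 3} cover all 13 outcomes, and no lexicographically smaller subset of this size does

Answer: 1, 2, 3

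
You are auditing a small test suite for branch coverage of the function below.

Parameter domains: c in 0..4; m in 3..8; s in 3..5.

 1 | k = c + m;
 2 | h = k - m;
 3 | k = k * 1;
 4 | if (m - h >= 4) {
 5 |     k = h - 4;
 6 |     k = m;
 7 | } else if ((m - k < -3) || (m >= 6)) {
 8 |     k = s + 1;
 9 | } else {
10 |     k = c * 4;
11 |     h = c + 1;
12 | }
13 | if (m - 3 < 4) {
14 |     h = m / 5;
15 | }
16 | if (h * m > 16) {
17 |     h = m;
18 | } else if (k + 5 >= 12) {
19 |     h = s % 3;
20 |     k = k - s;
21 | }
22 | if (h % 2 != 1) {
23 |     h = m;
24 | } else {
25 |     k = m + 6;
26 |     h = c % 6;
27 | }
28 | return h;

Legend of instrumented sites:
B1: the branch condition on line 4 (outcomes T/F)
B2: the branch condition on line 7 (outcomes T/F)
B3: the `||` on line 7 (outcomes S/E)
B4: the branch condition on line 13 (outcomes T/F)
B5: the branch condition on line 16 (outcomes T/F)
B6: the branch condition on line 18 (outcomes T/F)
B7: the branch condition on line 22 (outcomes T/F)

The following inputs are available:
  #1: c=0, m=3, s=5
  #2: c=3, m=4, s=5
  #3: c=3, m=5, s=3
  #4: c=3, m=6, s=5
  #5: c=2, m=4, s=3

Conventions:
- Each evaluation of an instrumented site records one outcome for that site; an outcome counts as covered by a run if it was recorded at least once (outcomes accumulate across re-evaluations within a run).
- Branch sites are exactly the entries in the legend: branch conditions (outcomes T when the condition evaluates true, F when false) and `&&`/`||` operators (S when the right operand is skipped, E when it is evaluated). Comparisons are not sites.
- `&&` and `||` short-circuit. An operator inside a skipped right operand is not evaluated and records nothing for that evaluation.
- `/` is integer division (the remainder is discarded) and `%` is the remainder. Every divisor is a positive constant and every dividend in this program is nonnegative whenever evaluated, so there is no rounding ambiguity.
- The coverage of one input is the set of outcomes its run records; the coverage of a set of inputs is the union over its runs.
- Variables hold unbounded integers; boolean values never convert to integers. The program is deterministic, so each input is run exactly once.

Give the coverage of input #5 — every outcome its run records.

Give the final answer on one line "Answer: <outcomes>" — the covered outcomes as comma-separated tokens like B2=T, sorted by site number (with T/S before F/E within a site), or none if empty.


Running input #5 (c=2, m=4, s=3), event by event:
  B1->F, B3->E, B2->F, B4->T, B5->F, B6->T, B7->T
collecting distinct outcomes: B1=F, B2=F, B3=E, B4=T, B5=F, B6=T, B7=T
Answer: B1=F, B2=F, B3=E, B4=T, B5=F, B6=T, B7=T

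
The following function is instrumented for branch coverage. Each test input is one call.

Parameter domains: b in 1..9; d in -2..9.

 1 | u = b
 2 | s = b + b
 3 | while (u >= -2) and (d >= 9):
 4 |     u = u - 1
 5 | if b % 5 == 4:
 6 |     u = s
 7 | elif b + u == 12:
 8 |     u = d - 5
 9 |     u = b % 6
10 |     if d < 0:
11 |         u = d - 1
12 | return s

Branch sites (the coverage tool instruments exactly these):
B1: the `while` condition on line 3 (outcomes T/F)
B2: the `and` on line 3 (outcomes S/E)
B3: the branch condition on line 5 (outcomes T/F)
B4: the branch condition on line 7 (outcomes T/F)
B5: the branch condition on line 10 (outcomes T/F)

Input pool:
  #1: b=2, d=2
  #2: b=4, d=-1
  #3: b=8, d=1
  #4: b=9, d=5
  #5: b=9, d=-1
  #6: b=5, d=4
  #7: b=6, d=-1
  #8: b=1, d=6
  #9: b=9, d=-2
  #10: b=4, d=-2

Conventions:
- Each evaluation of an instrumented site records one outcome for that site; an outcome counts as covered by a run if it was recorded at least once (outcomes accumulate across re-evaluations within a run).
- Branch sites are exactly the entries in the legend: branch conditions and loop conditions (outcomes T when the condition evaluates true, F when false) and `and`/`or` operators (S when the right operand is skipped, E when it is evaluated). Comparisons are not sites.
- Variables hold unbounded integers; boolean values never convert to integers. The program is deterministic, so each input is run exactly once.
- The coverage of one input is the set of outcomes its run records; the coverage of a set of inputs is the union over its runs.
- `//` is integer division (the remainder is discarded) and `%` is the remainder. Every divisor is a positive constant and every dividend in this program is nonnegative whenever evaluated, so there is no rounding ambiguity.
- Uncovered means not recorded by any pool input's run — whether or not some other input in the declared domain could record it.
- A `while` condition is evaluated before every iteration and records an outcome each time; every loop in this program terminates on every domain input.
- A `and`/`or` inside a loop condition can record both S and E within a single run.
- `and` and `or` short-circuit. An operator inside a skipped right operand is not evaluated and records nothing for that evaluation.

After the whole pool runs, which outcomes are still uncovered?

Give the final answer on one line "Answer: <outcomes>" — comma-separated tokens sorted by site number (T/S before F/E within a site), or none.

test 1 (b=2, d=2) fires B2->E, B1->F, B3->F, B4->F; hits B1=F, B2=E, B3=F, B4=F
test 2 (b=4, d=-1) fires B2->E, B1->F, B3->T; hits B1=F, B2=E, B3=T
test 3 (b=8, d=1) fires B2->E, B1->F, B3->F, B4->F; hits B1=F, B2=E, B3=F, B4=F
test 4 (b=9, d=5) fires B2->E, B1->F, B3->T; hits B1=F, B2=E, B3=T
test 5 (b=9, d=-1) fires B2->E, B1->F, B3->T; hits B1=F, B2=E, B3=T
test 6 (b=5, d=4) fires B2->E, B1->F, B3->F, B4->F; hits B1=F, B2=E, B3=F, B4=F
test 7 (b=6, d=-1) fires B2->E, B1->F, B3->F, B4->T, B5->T; hits B1=F, B2=E, B3=F, B4=T, B5=T
test 8 (b=1, d=6) fires B2->E, B1->F, B3->F, B4->F; hits B1=F, B2=E, B3=F, B4=F
test 9 (b=9, d=-2) fires B2->E, B1->F, B3->T; hits B1=F, B2=E, B3=T
test 10 (b=4, d=-2) fires B2->E, B1->F, B3->T; hits B1=F, B2=E, B3=T
union over the pool: B1=F, B2=E, B3=T, B3=F, B4=T, B4=F, B5=T
uncovered (3 of 10): B1=T, B2=S, B5=F

Answer: B1=T, B2=S, B5=F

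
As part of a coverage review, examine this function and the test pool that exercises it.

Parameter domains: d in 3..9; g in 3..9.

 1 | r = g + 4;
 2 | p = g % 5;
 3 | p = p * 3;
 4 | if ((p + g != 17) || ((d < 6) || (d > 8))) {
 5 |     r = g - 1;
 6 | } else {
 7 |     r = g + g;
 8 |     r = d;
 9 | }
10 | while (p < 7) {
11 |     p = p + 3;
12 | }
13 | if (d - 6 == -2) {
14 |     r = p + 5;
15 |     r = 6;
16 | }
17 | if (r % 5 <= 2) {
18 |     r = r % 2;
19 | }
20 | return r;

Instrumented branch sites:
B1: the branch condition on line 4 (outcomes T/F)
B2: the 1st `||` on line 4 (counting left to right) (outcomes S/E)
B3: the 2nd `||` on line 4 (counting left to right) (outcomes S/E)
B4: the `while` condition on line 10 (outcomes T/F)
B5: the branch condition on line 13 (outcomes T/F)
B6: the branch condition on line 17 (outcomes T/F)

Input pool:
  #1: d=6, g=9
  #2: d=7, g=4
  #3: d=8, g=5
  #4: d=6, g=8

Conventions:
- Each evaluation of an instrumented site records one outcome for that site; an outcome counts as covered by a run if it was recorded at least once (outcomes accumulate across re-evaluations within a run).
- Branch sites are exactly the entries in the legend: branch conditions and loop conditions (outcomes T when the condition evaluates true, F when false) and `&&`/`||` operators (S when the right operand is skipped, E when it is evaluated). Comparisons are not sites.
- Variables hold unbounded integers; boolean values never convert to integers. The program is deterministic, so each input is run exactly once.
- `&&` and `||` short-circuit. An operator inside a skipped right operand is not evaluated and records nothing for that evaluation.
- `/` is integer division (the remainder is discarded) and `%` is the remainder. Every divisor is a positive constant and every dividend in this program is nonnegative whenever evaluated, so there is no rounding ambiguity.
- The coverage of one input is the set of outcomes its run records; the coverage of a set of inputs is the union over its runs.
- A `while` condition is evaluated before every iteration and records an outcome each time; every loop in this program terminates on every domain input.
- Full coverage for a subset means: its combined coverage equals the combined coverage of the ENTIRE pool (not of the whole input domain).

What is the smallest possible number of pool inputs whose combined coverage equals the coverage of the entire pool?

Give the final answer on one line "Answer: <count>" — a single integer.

input #1 (d=6, g=9): events B2->S, B1->T, B4->F, B5->F, B6->F; covers B1=T, B2=S, B4=F, B5=F, B6=F
input #2 (d=7, g=4): events B2->S, B1->T, B4->F, B5->F, B6->F; covers B1=T, B2=S, B4=F, B5=F, B6=F
input #3 (d=8, g=5): events B2->S, B1->T, B4->T, B4->T, B4->T, B4->F, B5->F, B6->F; covers B1=T, B2=S, B4=T, B4=F, B5=F, B6=F
input #4 (d=6, g=8): events B2->E, B3->E, B1->F, B4->F, B5->F, B6->T; covers B1=F, B2=E, B3=E, B4=F, B5=F, B6=T
union over all inputs: B1=T, B1=F, B2=S, B2=E, B3=E, B4=T, B4=F, B5=F, B6=T, B6=F (10 outcomes)
no size-1 subset reaches all 10 outcomes (best union: 6/10)
inputs {3, 4} (size 2) cover everything; no size-2 subset with a lexicographically smaller index list covers all 10

Answer: 2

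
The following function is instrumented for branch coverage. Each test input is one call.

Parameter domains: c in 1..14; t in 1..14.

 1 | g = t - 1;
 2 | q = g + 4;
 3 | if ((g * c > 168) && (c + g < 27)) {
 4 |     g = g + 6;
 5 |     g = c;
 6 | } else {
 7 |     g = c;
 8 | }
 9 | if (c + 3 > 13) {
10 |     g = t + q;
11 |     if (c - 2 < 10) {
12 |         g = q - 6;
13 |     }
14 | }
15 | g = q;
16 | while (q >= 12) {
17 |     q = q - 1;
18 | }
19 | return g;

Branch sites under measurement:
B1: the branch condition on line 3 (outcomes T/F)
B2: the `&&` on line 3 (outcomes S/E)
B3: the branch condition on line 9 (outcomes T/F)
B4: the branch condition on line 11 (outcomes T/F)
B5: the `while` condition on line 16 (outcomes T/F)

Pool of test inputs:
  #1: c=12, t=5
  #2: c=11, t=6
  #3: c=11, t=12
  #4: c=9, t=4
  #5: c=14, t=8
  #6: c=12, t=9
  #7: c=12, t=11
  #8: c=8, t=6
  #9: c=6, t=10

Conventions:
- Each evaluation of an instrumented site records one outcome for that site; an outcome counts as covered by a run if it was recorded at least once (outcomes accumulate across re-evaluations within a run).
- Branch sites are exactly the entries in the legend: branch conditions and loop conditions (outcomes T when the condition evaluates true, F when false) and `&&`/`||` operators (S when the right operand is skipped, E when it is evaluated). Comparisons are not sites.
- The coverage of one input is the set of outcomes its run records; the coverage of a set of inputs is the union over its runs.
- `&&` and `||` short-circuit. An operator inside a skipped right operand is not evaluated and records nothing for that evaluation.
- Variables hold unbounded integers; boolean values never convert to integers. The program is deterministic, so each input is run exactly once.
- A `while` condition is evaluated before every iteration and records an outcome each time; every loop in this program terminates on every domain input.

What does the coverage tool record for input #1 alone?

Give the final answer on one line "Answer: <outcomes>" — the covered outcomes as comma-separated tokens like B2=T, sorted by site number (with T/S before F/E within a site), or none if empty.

Simulating input #1 (c=12, t=5) step by step:
  B2->S, B1->F, B3->T, B4->F, B5->F
distinct outcomes covered: B1=F, B2=S, B3=T, B4=F, B5=F

Answer: B1=F, B2=S, B3=T, B4=F, B5=F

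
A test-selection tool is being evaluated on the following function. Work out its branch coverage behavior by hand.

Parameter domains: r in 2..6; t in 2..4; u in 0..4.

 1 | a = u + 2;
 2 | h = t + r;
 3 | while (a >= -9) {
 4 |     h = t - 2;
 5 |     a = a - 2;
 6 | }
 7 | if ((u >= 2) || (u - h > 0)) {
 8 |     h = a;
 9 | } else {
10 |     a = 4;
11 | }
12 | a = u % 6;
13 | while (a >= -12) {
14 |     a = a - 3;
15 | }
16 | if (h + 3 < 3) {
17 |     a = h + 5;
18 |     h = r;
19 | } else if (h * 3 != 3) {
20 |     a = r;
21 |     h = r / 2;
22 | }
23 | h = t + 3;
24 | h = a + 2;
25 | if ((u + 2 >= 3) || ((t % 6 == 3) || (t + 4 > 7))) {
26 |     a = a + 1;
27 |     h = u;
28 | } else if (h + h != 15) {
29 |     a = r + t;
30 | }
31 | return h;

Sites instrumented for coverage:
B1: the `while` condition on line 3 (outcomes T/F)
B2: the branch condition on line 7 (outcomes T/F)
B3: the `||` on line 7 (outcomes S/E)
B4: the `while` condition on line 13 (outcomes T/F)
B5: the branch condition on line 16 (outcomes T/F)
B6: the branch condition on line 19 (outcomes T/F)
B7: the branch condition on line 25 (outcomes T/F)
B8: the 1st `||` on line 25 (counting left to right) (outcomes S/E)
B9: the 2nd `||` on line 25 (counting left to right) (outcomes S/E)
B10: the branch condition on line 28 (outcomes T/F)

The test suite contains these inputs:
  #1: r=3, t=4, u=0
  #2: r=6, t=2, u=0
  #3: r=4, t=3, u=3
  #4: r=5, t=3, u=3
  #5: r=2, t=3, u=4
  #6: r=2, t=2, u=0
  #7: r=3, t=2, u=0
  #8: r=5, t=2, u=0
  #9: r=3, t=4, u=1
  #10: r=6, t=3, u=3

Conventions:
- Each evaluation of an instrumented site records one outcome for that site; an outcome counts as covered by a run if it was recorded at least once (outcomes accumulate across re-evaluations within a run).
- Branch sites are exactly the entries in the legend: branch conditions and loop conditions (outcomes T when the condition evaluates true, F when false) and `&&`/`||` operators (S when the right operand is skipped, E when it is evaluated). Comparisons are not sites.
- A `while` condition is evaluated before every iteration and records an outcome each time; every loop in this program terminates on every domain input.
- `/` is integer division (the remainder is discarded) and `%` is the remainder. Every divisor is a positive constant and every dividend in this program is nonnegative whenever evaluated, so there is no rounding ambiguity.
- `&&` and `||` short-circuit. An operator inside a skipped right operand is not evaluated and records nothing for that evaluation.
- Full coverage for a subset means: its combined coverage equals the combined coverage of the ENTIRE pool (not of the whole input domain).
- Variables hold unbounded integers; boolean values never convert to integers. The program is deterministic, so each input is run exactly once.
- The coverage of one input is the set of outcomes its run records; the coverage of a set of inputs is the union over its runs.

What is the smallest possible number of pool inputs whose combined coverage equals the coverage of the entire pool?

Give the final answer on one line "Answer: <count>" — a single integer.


run #1 (r=3, t=4, u=0) records B1=T, B1=F, B2=F, B3=E, B4=T, B4=F, B5=F, B6=T, B7=T, B8=E, B9=E
run #2 (r=6, t=2, u=0) records B1=T, B1=F, B2=F, B3=E, B4=T, B4=F, B5=F, B6=T, B7=F, B8=E, B9=E, B10=T
run #3 (r=4, t=3, u=3) records B1=T, B1=F, B2=T, B3=S, B4=T, B4=F, B5=T, B7=T, B8=S
run #4 (r=5, t=3, u=3) records B1=T, B1=F, B2=T, B3=S, B4=T, B4=F, B5=T, B7=T, B8=S
run #5 (r=2, t=3, u=4) records B1=T, B1=F, B2=T, B3=S, B4=T, B4=F, B5=T, B7=T, B8=S
run #6 (r=2, t=2, u=0) records B1=T, B1=F, B2=F, B3=E, B4=T, B4=F, B5=F, B6=T, B7=F, B8=E, B9=E, B10=T
run #7 (r=3, t=2, u=0) records B1=T, B1=F, B2=F, B3=E, B4=T, B4=F, B5=F, B6=T, B7=F, B8=E, B9=E, B10=T
run #8 (r=5, t=2, u=0) records B1=T, B1=F, B2=F, B3=E, B4=T, B4=F, B5=F, B6=T, B7=F, B8=E, B9=E, B10=T
run #9 (r=3, t=4, u=1) records B1=T, B1=F, B2=F, B3=E, B4=T, B4=F, B5=F, B6=T, B7=T, B8=S
run #10 (r=6, t=3, u=3) records B1=T, B1=F, B2=T, B3=S, B4=T, B4=F, B5=T, B7=T, B8=S
pool-wide coverage (17 outcomes): B1=T, B1=F, B2=T, B2=F, B3=S, B3=E, B4=T, B4=F, B5=T, B5=F, B6=T, B7=T, B7=F, B8=S, B8=E, B9=E, B10=T
every size-1 subset falls short of the 17 outcomes (best: 12/17)
inputs {2, 3} (size 2) cover everything; no size-2 subset with a lexicographically smaller index list covers all 17
Answer: 2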